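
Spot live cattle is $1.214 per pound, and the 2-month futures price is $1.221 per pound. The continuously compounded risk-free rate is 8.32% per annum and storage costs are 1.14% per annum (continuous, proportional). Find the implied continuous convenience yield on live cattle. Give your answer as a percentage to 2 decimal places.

F = S·e^((r+u−y)T) ⇒ (r+u−y) = ln(F/S)/T
ln(1.221/1.214) = 0.005750; /T ⇒ 0.034500
y = r + u − ln(F/S)/T = 0.0832 + 0.0114 − 0.034500 = 0.060100
y = 6.01%

6.01%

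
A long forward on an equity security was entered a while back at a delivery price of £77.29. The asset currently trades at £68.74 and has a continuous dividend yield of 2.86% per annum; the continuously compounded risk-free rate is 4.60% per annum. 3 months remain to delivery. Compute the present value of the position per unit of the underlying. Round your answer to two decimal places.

Current fair forward for the remaining 3 months: F = S·e^((r − q)·T), (r − q) = 0.0460 − 0.0286 = 0.0174
F = 68.74 · e^(0.0174 × 3/12) = 68.74 × 1.004359 = 69.0396
Value of long forward = (F − K)·e^(−rT) = (69.0396 − 77.29) · e^(−0.0460·3/12)
= -8.2504 × 0.988566 = -8.16

-£8.16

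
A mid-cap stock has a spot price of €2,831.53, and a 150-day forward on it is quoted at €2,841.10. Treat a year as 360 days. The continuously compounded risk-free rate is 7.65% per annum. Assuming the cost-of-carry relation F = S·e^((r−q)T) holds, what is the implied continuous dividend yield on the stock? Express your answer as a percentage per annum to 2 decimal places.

6.84%

From F = S·e^((r−q)T): (r − q) = ln(F/S)/T
ln(2841.10/2831.53) = ln(1.003380) = 0.003374
(r − q) = 0.003374 / (150/360) = 0.008098
q = r − ln(F/S)/T = 0.0765 − 0.008098 = 0.068402
q = 6.84%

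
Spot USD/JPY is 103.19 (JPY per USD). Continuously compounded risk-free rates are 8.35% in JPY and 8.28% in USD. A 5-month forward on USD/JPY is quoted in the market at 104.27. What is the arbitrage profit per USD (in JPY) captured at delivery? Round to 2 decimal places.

1.05 per USD (in JPY)

Fair forward: F* = S·e^(carry·T), with carry = (r_JPY − r_USD) = 0.0835 − 0.0828 = 0.0007
F* = 103.19 · e^(0.0007 × 5/12) = 103.19 · e^0.000292 = 103.19 × 1.000292 = 103.2201
Market 104.27 > fair 103.2201: forward overpriced → cash-and-carry (buy spot, short the forward).
At maturity, profit = |F_mkt − F*| = |104.27 − 103.2201| = 1.05 per USD (in JPY)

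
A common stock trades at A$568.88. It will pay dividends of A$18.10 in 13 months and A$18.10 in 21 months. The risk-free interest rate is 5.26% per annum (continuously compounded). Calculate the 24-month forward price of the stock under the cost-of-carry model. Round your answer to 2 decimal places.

A$594.65

PV(dividends) I = 18.10·e^(−0.0526·13/12) + 18.10·e^(−0.0526·21/12)
I = 17.0974 + 16.5083 = 33.6057
F = (S − I)·e^(rT) = (568.88 − 33.6057) · e^(0.0526·24/12)
= 535.2743 · e^0.105200 = 535.2743 × 1.110933 = A$594.65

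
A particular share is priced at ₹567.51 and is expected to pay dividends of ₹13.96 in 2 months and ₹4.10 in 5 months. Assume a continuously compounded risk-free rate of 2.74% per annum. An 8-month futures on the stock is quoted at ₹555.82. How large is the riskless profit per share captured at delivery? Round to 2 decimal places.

₹3.87 per share

PV(dividends) I = 13.96·e^(−0.0274·2/12) + 4.10·e^(−0.0274·5/12) = 17.9499
Fair futures F* = (S − I)·e^(rT) = (567.51 − 17.9499)·e^0.018267 = 549.5601 × 1.018435 = 559.6912
Market ₹555.82 < fair 559.6912: forward underpriced → reverse cash-and-carry (short the stock, invest proceeds at r, pay the dividends, go long the forward).
Profit at T = |F_mkt − F*| = |555.82 − 559.6912| = ₹3.87 per share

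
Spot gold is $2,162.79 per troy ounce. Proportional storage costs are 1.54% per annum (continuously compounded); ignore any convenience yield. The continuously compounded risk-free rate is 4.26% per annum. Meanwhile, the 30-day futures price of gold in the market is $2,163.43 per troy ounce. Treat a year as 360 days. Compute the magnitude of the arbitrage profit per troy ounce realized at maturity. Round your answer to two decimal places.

Fair futures: F* = S·e^(carry·T), with carry = (r + u) = 0.0426 + 0.0154 = 0.0580
F* = 2162.79 · e^(0.0580 × 30/360) = 2162.79 · e^0.00483333 = 2162.79 × 1.00484503 = $2173.2688
Market $2163.43 < fair $2173.2688: forward underpriced → reverse cash-and-carry (short spot, go long the forward).
At maturity, profit = |F_mkt − F*| = |2163.43 − 2173.2688| = $9.84 per troy ounce

$9.84 per troy ounce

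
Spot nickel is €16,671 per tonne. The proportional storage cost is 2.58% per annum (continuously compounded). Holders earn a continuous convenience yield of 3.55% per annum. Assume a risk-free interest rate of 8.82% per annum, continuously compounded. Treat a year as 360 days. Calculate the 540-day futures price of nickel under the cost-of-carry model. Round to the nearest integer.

Net carry = r + u − y = 0.0882 + 0.0258 − 0.0355 = 0.0785
F = S·e^((r+u−y)T) = 16671 · e^(0.0785 × 540/360) = 16671 · e^0.117750
= 16671 × 1.124963 = €18,754 per tonne

€18,754 per tonne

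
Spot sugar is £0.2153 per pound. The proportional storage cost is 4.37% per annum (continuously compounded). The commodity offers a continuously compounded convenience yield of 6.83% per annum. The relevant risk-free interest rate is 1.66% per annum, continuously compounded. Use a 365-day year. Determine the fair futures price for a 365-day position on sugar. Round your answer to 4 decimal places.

Net carry = r + u − y = 0.0166 + 0.0437 − 0.0683 = -0.0080
F = S·e^((r+u−y)T) = 0.2153 · e^(-0.0080 × 365/365) = 0.2153 · e^-0.008000
= 0.2153 × 0.992032 = £0.2136 per pound

£0.2136 per pound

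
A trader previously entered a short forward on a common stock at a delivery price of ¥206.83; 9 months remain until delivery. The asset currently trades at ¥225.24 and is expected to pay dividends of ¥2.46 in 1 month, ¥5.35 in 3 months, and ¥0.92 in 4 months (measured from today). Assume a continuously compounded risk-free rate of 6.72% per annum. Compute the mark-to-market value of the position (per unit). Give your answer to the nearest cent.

PV(remaining dividends) I = 2.46·e^(−0.0672·1/12) + 5.35·e^(−0.0672·3/12) + 0.92·e^(−0.0672·4/12) = 8.6068
Current forward F = (S − I)·e^(rT) = (225.24 − 8.6068)·e^(0.0672·9/12) = 216.6332 × 1.051692 = 227.8314
Value (long) = (F − K)·e^(−rT) = (227.8314 − 206.83) × 0.950849 = 19.9692
Short position value = −(long value) = -¥19.97

-¥19.97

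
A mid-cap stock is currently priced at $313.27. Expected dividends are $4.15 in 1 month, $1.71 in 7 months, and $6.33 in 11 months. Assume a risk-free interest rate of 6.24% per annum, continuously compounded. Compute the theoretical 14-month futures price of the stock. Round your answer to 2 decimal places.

PV(dividends) I = 4.15·e^(−0.0624·1/12) + 1.71·e^(−0.0624·7/12) + 6.33·e^(−0.0624·11/12)
I = 4.1285 + 1.6489 + 5.9781 = 11.7555
F = (S − I)·e^(rT) = (313.27 − 11.7555) · e^(0.0624·14/12)
= 301.5145 · e^0.072800 = 301.5145 × 1.075515 = $324.28

$324.28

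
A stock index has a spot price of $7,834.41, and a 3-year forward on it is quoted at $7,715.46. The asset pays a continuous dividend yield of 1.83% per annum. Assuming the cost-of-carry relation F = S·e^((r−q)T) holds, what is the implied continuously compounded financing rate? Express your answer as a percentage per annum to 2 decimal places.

From F = S·e^((r−q)T): (r − q) = ln(F/S)/T
ln(7715.46/7834.41) = ln(0.984817) = -0.015299
(r − q) = -0.015299 / (3) = -0.005100
r = ln(F/S)/T + q = -0.005100 + 0.0183 = 0.013200
r = 1.32%

1.32%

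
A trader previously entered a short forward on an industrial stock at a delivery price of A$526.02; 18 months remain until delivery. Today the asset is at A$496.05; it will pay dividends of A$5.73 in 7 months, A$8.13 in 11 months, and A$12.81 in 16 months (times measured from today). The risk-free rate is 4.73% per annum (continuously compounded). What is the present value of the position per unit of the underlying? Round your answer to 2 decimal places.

A$19.33

PV(remaining dividends) I = 5.73·e^(−0.0473·7/12) + 8.13·e^(−0.0473·11/12) + 12.81·e^(−0.0473·16/12) = 25.3862
Current forward F = (S − I)·e^(rT) = (496.05 − 25.3862)·e^(0.0473·18/12) = 470.6638 × 1.073528 = 505.2708
Value (long) = (F − K)·e^(−rT) = (505.2708 − 526.02) × 0.931508 = -19.3280
Short position value = −(long value) = A$19.33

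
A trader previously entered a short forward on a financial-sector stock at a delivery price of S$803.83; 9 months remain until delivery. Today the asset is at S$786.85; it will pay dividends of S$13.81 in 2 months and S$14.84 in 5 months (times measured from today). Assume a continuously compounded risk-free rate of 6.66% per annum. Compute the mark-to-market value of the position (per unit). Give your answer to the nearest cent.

PV(remaining dividends) I = 13.81·e^(−0.0666·2/12) + 14.84·e^(−0.0666·5/12) = 28.0914
Current forward F = (S − I)·e^(rT) = (786.85 − 28.0914)·e^(0.0666·9/12) = 758.7586 × 1.051219 = 797.6215
Value (long) = (F − K)·e^(−rT) = (797.6215 − 803.83) × 0.951277 = -5.9060
Short position value = −(long value) = S$5.91

S$5.91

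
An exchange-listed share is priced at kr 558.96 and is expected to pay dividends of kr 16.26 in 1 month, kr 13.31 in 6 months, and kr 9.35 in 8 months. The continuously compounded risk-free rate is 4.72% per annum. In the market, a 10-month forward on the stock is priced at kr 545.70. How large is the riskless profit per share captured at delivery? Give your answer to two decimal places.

PV(dividends) I = 16.26·e^(−0.0472·1/12) + 13.31·e^(−0.0472·6/12) + 9.35·e^(−0.0472·8/12) = 38.2561
Fair forward F* = (S − I)·e^(rT) = (558.96 − 38.2561)·e^0.039333 = 520.7039 × 1.040117 = 541.5930
Market kr 545.70 > fair 541.5930: forward overpriced → cash-and-carry (borrow at r, buy the stock and collect the dividends, short the forward).
Profit at T = |F_mkt − F*| = |545.70 − 541.5930| = kr 4.11 per share

kr 4.11 per share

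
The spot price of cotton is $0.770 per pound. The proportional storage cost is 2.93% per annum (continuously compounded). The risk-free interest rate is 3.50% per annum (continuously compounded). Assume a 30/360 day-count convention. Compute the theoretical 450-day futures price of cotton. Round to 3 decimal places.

Net carry = r + u − y = 0.0350 + 0.0293 − 0.0000 = 0.0643
F = S·e^((r+u−y)T) = 0.770 · e^(0.0643 × 450/360) = 0.770 · e^0.080375
= 0.770 × 1.083693 = $0.834 per pound

$0.834 per pound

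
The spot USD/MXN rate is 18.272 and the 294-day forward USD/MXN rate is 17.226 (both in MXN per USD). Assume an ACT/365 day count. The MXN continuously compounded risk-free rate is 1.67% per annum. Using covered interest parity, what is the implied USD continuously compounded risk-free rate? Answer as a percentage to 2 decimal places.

8.99%

F = S·e^((r_MXN − r_USD)T) ⇒ r_USD = r_MXN − ln(F/S)/T
ln(17.226/18.272) = -0.058950; /(294/365) = -0.073186
r_USD = 0.0167 + 0.073186 = 0.089886
r_USD = 8.99%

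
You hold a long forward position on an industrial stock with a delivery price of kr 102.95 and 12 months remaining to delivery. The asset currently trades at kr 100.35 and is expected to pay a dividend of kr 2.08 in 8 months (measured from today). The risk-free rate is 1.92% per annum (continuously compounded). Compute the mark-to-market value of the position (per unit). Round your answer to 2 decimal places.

PV(remaining dividends) I = 2.08·e^(−0.0192·8/12) = 2.0535
Current forward F = (S − I)·e^(rT) = (100.35 − 2.0535)·e^(0.0192·12/12) = 98.2965 × 1.019386 = 100.2021
Value (long) = (F − K)·e^(−rT) = (100.2021 − 102.95) × 0.980983 = -2.6956
Value = -kr 2.70

-kr 2.70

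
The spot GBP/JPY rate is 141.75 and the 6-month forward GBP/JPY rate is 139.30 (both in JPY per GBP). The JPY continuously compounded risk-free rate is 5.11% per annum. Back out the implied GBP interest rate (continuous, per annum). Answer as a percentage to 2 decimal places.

8.60%

F = S·e^((r_JPY − r_GBP)T) ⇒ r_GBP = r_JPY − ln(F/S)/T
ln(139.30/141.75) = -0.017435; /(6/12) = -0.034870
r_GBP = 0.0511 + 0.034870 = 0.085970
r_GBP = 8.60%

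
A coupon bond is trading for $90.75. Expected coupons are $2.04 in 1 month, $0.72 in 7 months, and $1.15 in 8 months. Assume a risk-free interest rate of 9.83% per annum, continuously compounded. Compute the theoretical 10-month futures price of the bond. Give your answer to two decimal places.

PV(coupons) I = 2.04·e^(−0.0983·1/12) + 0.72·e^(−0.0983·7/12) + 1.15·e^(−0.0983·8/12)
I = 2.0234 + 0.6799 + 1.0771 = 3.7804
F = (S − I)·e^(rT) = (90.75 − 3.7804) · e^(0.0983·10/12)
= 86.9696 · e^0.081917 = 86.9696 × 1.085366 = $94.39

$94.39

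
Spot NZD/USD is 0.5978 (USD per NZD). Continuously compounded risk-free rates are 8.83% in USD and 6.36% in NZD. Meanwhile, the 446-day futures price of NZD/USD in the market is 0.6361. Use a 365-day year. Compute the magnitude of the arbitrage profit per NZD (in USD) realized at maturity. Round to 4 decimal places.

0.0200 per NZD (in USD)

Fair futures: F* = S·e^(carry·T), with carry = (r_USD − r_NZD) = 0.0883 − 0.0636 = 0.0247
F* = 0.5978 · e^(0.0247 × 446/365) = 0.5978 · e^0.030181 = 0.5978 × 1.030641 = 0.6161
Market 0.6361 > fair 0.6161: forward overpriced → cash-and-carry (buy spot, short the forward).
At maturity, profit = |F_mkt − F*| = |0.6361 − 0.6161| = 0.0200 per NZD (in USD)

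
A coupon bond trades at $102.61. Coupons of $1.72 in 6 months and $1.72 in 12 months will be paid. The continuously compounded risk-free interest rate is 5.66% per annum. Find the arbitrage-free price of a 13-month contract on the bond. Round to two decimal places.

PV(coupons) I = 1.72·e^(−0.0566·6/12) + 1.72·e^(−0.0566·12/12)
I = 1.6720 + 1.6254 = 3.2974
F = (S − I)·e^(rT) = (102.61 − 3.2974) · e^(0.0566·13/12)
= 99.3126 · e^0.061317 = 99.3126 × 1.063236 = $105.59

$105.59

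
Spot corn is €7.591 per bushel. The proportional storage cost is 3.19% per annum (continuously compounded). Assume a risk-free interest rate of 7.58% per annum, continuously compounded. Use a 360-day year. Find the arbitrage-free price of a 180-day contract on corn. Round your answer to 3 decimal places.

€8.011 per bushel

Net carry = r + u − y = 0.0758 + 0.0319 − 0.0000 = 0.1077
F = S·e^((r+u−y)T) = 7.591 · e^(0.1077 × 180/360) = 7.591 · e^0.053850
= 7.591 × 1.055326 = €8.011 per bushel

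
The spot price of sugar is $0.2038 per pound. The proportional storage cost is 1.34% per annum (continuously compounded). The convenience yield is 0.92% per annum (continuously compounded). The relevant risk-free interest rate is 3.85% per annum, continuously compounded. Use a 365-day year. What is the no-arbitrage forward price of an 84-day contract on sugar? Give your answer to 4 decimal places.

$0.2058 per pound

Net carry = r + u − y = 0.0385 + 0.0134 − 0.0092 = 0.0427
F = S·e^((r+u−y)T) = 0.2038 · e^(0.0427 × 84/365) = 0.2038 · e^0.009827
= 0.2038 × 1.009875 = $0.2058 per pound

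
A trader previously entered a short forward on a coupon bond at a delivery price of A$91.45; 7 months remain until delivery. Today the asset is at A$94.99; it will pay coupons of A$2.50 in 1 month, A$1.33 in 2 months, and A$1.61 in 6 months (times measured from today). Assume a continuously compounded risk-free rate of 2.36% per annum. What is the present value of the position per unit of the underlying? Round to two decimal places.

A$0.62

PV(remaining coupons) I = 2.50·e^(−0.0236·1/12) + 1.33·e^(−0.0236·2/12) + 1.61·e^(−0.0236·6/12) = 5.4110
Current forward F = (S − I)·e^(rT) = (94.99 − 5.4110)·e^(0.0236·7/12) = 89.5790 × 1.013862 = 90.8207
Value (long) = (F − K)·e^(−rT) = (90.8207 − 91.45) × 0.986328 = -0.6207
Short position value = −(long value) = A$0.62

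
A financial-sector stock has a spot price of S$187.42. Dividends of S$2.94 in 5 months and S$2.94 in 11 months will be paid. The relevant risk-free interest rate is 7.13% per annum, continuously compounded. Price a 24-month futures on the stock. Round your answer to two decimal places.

S$209.68

PV(dividends) I = 2.94·e^(−0.0713·5/12) + 2.94·e^(−0.0713·11/12)
I = 2.8539 + 2.7540 = 5.6079
F = (S − I)·e^(rT) = (187.42 − 5.6079) · e^(0.0713·24/12)
= 181.8121 · e^0.142600 = 181.8121 × 1.153268 = S$209.68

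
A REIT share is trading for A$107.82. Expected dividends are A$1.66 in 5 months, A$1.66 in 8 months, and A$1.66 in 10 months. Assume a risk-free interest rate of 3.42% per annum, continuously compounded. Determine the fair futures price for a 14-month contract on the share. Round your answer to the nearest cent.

PV(dividends) I = 1.66·e^(−0.0342·5/12) + 1.66·e^(−0.0342·8/12) + 1.66·e^(−0.0342·10/12)
I = 1.6365 + 1.6226 + 1.6134 = 4.8725
F = (S − I)·e^(rT) = (107.82 − 4.8725) · e^(0.0342·14/12)
= 102.9475 · e^0.039900 = 102.9475 × 1.040707 = A$107.14

A$107.14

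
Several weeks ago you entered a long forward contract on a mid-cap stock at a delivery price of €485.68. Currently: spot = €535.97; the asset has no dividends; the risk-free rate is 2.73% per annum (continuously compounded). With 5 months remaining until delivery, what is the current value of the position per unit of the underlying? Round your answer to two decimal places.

€55.78

Current fair forward for the remaining 5 months: F = S·e^(r·T), r = 0.0273
F = 535.97 · e^(0.0273 × 5/12) = 535.97 × 1.011440 = 542.1015
Value of long forward = (F − K)·e^(−rT) = (542.1015 − 485.68) · e^(−0.0273·5/12)
= 56.4215 × 0.988689 = 55.78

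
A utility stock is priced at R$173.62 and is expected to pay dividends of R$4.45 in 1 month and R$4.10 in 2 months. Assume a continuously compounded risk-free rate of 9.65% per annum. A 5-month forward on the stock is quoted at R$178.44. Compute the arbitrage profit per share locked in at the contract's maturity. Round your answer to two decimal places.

R$6.49 per share

PV(dividends) I = 4.45·e^(−0.0965·1/12) + 4.10·e^(−0.0965·2/12) = 8.4489
Fair forward F* = (S − I)·e^(rT) = (173.62 − 8.4489)·e^0.040208 = 165.1711 × 1.041027 = 171.9476
Market R$178.44 > fair 171.9476: forward overpriced → cash-and-carry (borrow at r, buy the stock and collect the dividends, short the forward).
Profit at T = |F_mkt − F*| = |178.44 − 171.9476| = R$6.49 per share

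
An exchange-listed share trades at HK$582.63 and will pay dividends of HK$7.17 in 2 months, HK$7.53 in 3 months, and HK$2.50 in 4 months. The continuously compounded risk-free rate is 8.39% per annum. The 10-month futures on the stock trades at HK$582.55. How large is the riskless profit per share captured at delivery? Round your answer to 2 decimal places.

PV(dividends) I = 7.17·e^(−0.0839·2/12) + 7.53·e^(−0.0839·3/12) + 2.50·e^(−0.0839·4/12) = 16.8752
Fair futures F* = (S − I)·e^(rT) = (582.63 − 16.8752)·e^0.069917 = 565.7548 × 1.072419 = 606.7262
Market HK$582.55 < fair 606.7262: forward underpriced → reverse cash-and-carry (short the stock, invest proceeds at r, pay the dividends, go long the forward).
Profit at T = |F_mkt − F*| = |582.55 − 606.7262| = HK$24.18 per share

HK$24.18 per share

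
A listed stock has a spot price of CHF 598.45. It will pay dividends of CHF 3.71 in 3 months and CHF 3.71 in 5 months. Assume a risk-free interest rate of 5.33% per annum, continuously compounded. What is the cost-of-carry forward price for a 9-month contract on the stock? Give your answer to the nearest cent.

PV(dividends) I = 3.71·e^(−0.0533·3/12) + 3.71·e^(−0.0533·5/12)
I = 3.6609 + 3.6285 = 7.2894
F = (S − I)·e^(rT) = (598.45 − 7.2894) · e^(0.0533·9/12)
= 591.1606 · e^0.039975 = 591.1606 × 1.040785 = CHF 615.27

CHF 615.27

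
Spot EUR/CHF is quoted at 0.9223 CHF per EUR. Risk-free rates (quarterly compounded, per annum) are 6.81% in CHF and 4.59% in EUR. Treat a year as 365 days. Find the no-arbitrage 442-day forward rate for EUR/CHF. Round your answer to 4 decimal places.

0.9471

By covered interest parity, F = S · (1+r_CHF/4)^(4T) / (1+r_EUR/4)^(4T)
= 0.9223 × 1.085209 / 1.056822 = 0.9223 × 1.026861
F = 0.9471 CHF per EUR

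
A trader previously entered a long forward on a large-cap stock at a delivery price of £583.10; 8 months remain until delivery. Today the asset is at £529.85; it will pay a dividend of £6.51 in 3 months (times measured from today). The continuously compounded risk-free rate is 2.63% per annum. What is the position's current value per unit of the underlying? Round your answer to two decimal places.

-£49.58

PV(remaining dividends) I = 6.51·e^(−0.0263·3/12) = 6.4673
Current forward F = (S − I)·e^(rT) = (529.85 − 6.4673)·e^(0.0263·8/12) = 523.3827 × 1.017688 = 532.6403
Value (long) = (F − K)·e^(−rT) = (532.6403 − 583.10) × 0.982619 = -49.5827
Value = -£49.58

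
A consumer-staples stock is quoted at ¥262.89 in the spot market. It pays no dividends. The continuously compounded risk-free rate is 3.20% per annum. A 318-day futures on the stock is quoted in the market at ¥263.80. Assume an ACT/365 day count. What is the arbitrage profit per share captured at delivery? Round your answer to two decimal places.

¥6.52 per share

Fair futures: F* = S·e^(carry·T), with carry = r = 0.0320
F* = 262.89 · e^(0.0320 × 318/365) = 262.89 · e^0.027879 = 262.89 × 1.028271 = ¥270.3222
Market ¥263.80 < fair ¥270.3222: forward underpriced → reverse cash-and-carry (short spot, go long the forward).
At maturity, profit = |F_mkt − F*| = |263.80 − 270.3222| = ¥6.52 per share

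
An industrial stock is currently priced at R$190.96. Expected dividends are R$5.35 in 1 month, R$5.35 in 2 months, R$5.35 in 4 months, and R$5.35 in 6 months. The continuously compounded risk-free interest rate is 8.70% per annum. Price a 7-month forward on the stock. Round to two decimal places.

R$178.91

PV(dividends) I = 5.35·e^(−0.0870·1/12) + 5.35·e^(−0.0870·2/12) + 5.35·e^(−0.0870·4/12) + 5.35·e^(−0.0870·6/12)
I = 5.3114 + 5.2730 + 5.1971 + 5.1223 = 20.9038
F = (S − I)·e^(rT) = (190.96 − 20.9038) · e^(0.0870·7/12)
= 170.0562 · e^0.050750 = 170.0562 × 1.052060 = R$178.91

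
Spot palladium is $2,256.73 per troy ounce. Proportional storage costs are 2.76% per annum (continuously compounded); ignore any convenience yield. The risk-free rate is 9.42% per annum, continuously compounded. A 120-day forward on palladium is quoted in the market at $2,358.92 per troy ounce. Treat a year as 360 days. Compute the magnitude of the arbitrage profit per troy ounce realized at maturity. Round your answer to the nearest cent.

Fair forward: F* = S·e^(carry·T), with carry = (r + u) = 0.0942 + 0.0276 = 0.1218
F* = 2256.73 · e^(0.1218 × 120/360) = 2256.73 · e^0.04060000 = 2256.73 × 1.04143545 = $2350.2386
Market $2358.92 > fair $2350.2386: forward overpriced → cash-and-carry (buy spot, short the forward).
At maturity, profit = |F_mkt − F*| = |2358.92 − 2350.2386| = $8.68 per troy ounce

$8.68 per troy ounce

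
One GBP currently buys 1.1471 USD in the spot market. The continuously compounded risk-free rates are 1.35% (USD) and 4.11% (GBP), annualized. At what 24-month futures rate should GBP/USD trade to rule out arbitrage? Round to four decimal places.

1.0855

F = S·e^((r_USD − r_GBP)T) = 1.1471 · e^((0.0135 − 0.0411) × 24/12)
= 1.1471 · e^-0.055200 = 1.1471 × 0.946296
F = 1.0855 USD per GBP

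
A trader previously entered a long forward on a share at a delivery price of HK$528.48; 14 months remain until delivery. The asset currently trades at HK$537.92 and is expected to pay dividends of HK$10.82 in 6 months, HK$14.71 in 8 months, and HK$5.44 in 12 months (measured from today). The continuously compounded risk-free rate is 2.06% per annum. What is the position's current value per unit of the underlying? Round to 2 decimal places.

-HK$8.56

PV(remaining dividends) I = 10.82·e^(−0.0206·6/12) + 14.71·e^(−0.0206·8/12) + 5.44·e^(−0.0206·12/12) = 30.5476
Current forward F = (S − I)·e^(rT) = (537.92 − 30.5476)·e^(0.0206·14/12) = 507.3724 × 1.024324 = 519.7137
Value (long) = (F − K)·e^(−rT) = (519.7137 − 528.48) × 0.976253 = -8.5581
Value = -HK$8.56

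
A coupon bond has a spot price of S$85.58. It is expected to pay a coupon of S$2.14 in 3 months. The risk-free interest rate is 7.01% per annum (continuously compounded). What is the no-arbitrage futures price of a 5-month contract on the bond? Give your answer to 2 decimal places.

S$85.95

PV(coupons) I = 2.14·e^(−0.0701·3/12)
I = 2.1028
F = (S − I)·e^(rT) = (85.58 − 2.1028) · e^(0.0701·5/12)
= 83.4772 · e^0.029208 = 83.4772 × 1.029639 = S$85.95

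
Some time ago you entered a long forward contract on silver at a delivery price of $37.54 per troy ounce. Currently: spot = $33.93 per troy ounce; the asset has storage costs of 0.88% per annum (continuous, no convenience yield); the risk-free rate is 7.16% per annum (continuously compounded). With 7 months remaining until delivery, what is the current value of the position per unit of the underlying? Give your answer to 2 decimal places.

Current fair forward for the remaining 7 months: F = S·e^((r + u)·T), (r + u) = 0.0716 + 0.0088 = 0.0804
F = 33.93 · e^(0.0804 × 7/12) = 33.93 × 1.048017 = 35.5592
Value of long forward = (F − K)·e^(−rT) = (35.5592 − 37.54) · e^(−0.0716·7/12)
= -1.9808 × 0.959094 = -1.90

-$1.90 per troy ounce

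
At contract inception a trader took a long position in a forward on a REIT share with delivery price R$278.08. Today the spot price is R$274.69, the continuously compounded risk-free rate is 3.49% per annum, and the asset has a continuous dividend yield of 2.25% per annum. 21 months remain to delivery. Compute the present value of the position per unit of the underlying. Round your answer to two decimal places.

R$2.48

Current fair forward for the remaining 21 months: F = S·e^((r − q)·T), (r − q) = 0.0349 − 0.0225 = 0.0124
F = 274.69 · e^(0.0124 × 21/12) = 274.69 × 1.021937 = 280.7159
Value of long forward = (F − K)·e^(−rT) = (280.7159 − 278.08) · e^(−0.0349·21/12)
= 2.6359 × 0.940753 = 2.48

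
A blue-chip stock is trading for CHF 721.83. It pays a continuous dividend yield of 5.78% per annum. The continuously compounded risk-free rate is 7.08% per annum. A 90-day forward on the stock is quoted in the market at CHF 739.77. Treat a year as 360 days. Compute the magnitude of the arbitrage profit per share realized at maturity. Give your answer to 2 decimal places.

Fair forward: F* = S·e^(carry·T), with carry = (r − q) = 0.0708 − 0.0578 = 0.0130
F* = 721.83 · e^(0.0130 × 90/360) = 721.83 · e^0.003250 = 721.83 × 1.003255 = CHF 724.1796
Market CHF 739.77 > fair CHF 724.1796: forward overpriced → cash-and-carry (buy spot, short the forward).
At maturity, profit = |F_mkt − F*| = |739.77 − 724.1796| = CHF 15.59 per share

CHF 15.59 per share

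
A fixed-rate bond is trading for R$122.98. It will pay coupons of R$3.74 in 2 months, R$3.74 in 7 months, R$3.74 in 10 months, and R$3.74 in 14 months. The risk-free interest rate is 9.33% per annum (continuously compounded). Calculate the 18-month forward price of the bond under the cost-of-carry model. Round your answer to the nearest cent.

PV(coupons) I = 3.74·e^(−0.0933·2/12) + 3.74·e^(−0.0933·7/12) + 3.74·e^(−0.0933·10/12) + 3.74·e^(−0.0933·14/12)
I = 3.6823 + 3.5419 + 3.4602 + 3.3543 = 14.0387
F = (S − I)·e^(rT) = (122.98 − 14.0387) · e^(0.0933·18/12)
= 108.9413 · e^0.139950 = 108.9413 × 1.150216 = R$125.31

R$125.31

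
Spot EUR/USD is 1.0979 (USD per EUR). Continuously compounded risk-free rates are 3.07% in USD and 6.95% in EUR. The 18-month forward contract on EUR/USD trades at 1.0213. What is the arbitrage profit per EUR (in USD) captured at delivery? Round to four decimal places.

0.0145 per EUR (in USD)

Fair forward: F* = S·e^(carry·T), with carry = (r_USD − r_EUR) = 0.0307 − 0.0695 = -0.0388
F* = 1.0979 · e^(-0.0388 × 18/12) = 1.0979 · e^-0.058200 = 1.0979 × 0.943461 = 1.0358
Market 1.0213 < fair 1.0358: forward underpriced → reverse cash-and-carry (short spot, go long the forward).
At maturity, profit = |F_mkt − F*| = |1.0213 − 1.0358| = 0.0145 per EUR (in USD)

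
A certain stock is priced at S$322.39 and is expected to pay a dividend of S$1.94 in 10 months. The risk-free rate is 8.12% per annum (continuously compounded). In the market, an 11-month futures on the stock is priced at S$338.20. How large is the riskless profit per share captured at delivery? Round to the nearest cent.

S$7.15 per share

PV(dividends) I = 1.94·e^(−0.0812·10/12) = 1.8131
Fair futures F* = (S − I)·e^(rT) = (322.39 − 1.8131)·e^0.074433 = 320.5769 × 1.077273 = 345.3488
Market S$338.20 < fair 345.3488: forward underpriced → reverse cash-and-carry (short the stock, invest proceeds at r, pay the dividends, go long the forward).
Profit at T = |F_mkt − F*| = |338.20 − 345.3488| = S$7.15 per share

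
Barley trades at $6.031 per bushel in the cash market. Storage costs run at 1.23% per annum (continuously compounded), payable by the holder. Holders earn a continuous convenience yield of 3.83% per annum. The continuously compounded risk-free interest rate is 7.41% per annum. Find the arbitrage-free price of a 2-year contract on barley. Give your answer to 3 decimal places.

$6.640 per bushel

Net carry = r + u − y = 0.0741 + 0.0123 − 0.0383 = 0.0481
F = S·e^((r+u−y)T) = 6.031 · e^(0.0481 × 2) = 6.031 · e^0.096200
= 6.031 × 1.100979 = $6.640 per bushel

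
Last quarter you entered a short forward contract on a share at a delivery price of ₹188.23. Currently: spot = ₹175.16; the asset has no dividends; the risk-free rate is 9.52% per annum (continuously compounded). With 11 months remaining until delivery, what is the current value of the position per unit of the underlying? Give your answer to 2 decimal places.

Current fair forward for the remaining 11 months: F = S·e^(r·T), r = 0.0952
F = 175.16 · e^(0.0952 × 11/12) = 175.16 × 1.091188 = 191.1325
Value of long forward = (F − K)·e^(−rT) = (191.1325 − 188.23) · e^(−0.0952·11/12)
= 2.9025 × 0.916433 = 2.66
Short position value = −(long value) = -₹2.66

-₹2.66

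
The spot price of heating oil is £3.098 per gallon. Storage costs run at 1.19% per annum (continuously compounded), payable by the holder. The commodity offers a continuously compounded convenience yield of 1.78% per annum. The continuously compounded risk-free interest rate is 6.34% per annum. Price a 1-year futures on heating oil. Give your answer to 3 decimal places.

Net carry = r + u − y = 0.0634 + 0.0119 − 0.0178 = 0.0575
F = S·e^((r+u−y)T) = 3.098 · e^(0.0575 × 12/12) = 3.098 · e^0.057500
= 3.098 × 1.059185 = £3.281 per gallon

£3.281 per gallon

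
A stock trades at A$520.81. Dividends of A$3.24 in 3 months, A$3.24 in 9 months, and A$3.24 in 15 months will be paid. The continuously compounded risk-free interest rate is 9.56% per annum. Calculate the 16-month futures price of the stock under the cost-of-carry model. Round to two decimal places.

PV(dividends) I = 3.24·e^(−0.0956·3/12) + 3.24·e^(−0.0956·9/12) + 3.24·e^(−0.0956·15/12)
I = 3.1635 + 3.0158 + 2.8751 = 9.0544
F = (S − I)·e^(rT) = (520.81 − 9.0544) · e^(0.0956·16/12)
= 511.7556 · e^0.127467 = 511.7556 × 1.135947 = A$581.33

A$581.33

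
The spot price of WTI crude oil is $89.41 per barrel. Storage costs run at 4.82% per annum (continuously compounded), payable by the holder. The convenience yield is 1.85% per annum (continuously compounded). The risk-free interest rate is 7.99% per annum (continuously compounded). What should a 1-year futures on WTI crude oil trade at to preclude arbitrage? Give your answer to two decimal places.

$99.77 per barrel

Net carry = r + u − y = 0.0799 + 0.0482 − 0.0185 = 0.1096
F = S·e^((r+u−y)T) = 89.41 · e^(0.1096 × 1) = 89.41 · e^0.109600
= 89.41 × 1.115832 = $99.77 per barrel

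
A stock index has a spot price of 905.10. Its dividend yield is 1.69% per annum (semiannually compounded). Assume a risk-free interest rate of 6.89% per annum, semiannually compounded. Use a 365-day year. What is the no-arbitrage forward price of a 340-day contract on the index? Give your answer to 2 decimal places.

F = S · (1+r/2)^(2T) / (1+q/2)^(2T)
= 905.10 × 1.065133 / 1.015800 = 905.10 × 1.048566
F = 949.06

949.06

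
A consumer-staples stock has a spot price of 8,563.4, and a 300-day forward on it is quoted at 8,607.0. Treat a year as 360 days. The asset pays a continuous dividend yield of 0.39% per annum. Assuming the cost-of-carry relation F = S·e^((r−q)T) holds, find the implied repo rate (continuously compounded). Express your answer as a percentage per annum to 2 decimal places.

From F = S·e^((r−q)T): (r − q) = ln(F/S)/T
ln(8607.0/8563.4) = ln(1.005091) = 0.005078
(r − q) = 0.005078 / (300/360) = 0.006094
r = ln(F/S)/T + q = 0.006094 + 0.0039 = 0.009994
r = 1.00%

1.00%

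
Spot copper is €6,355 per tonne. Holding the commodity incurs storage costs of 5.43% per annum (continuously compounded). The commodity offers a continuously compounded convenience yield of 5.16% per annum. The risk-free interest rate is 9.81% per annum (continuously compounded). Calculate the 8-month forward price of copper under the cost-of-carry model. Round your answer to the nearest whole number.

€6,797 per tonne

Net carry = r + u − y = 0.0981 + 0.0543 − 0.0516 = 0.1008
F = S·e^((r+u−y)T) = 6355 · e^(0.1008 × 8/12) = 6355 · e^0.067200
= 6355 × 1.069509 = €6,797 per tonne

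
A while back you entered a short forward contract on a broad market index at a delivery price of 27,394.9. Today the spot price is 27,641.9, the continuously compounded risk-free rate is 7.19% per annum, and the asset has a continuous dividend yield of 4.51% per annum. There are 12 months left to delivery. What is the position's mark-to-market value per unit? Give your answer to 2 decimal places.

Current fair forward for the remaining 12 months: F = S·e^((r − q)·T), (r − q) = 0.0719 − 0.0451 = 0.0268
F = 27641.9 · e^(0.0268 × 12/12) = 27641.9 × 1.02716235 = 28392.7190
Value of long forward = (F − K)·e^(−rT) = (28392.7190 − 27394.9) · e^(−0.0719·12/12)
= 997.8190 × 0.93062395 = 928.59
Short position value = −(long value) = -928.59

-928.59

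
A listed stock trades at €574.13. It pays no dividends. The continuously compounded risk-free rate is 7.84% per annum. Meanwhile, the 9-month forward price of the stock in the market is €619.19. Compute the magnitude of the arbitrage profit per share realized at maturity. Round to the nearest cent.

€10.29 per share

Fair forward: F* = S·e^(carry·T), with carry = r = 0.0784
F* = 574.13 · e^(0.0784 × 9/12) = 574.13 · e^0.058800 = 574.13 × 1.060563 = €608.9010
Market €619.19 > fair €608.9010: forward overpriced → cash-and-carry (buy spot, short the forward).
At maturity, profit = |F_mkt − F*| = |619.19 − 608.9010| = €10.29 per share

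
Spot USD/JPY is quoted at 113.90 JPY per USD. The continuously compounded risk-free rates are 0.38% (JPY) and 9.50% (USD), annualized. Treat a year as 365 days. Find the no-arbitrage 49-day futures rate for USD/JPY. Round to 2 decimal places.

F = S·e^((r_JPY − r_USD)T) = 113.90 · e^((0.0038 − 0.0950) × 49/365)
= 113.90 · e^-0.012243 = 113.90 × 0.987832
F = 112.51 JPY per USD

112.51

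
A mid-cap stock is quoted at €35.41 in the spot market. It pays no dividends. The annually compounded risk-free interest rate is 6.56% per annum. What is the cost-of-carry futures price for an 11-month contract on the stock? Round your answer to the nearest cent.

F = S · (1+r)^T
= 35.41 × 1.059973
F = €37.53

€37.53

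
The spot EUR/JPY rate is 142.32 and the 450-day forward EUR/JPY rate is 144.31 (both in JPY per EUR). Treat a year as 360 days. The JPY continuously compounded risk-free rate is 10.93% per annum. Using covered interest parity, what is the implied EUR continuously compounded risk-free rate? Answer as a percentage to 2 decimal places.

9.82%

F = S·e^((r_JPY − r_EUR)T) ⇒ r_EUR = r_JPY − ln(F/S)/T
ln(144.31/142.32) = 0.013886; /(450/360) = 0.011109
r_EUR = 0.1093 − 0.011109 = 0.098191
r_EUR = 9.82%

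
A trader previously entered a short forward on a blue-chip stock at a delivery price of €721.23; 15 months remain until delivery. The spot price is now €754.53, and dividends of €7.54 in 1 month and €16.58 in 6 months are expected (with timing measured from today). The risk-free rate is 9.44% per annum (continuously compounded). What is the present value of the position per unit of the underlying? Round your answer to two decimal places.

-€90.28

PV(remaining dividends) I = 7.54·e^(−0.0944·1/12) + 16.58·e^(−0.0944·6/12) = 23.2965
Current forward F = (S − I)·e^(rT) = (754.53 − 23.2965)·e^(0.0944·15/12) = 731.2335 × 1.125244 = 822.8161
Value (long) = (F − K)·e^(−rT) = (822.8161 − 721.23) × 0.888696 = 90.2792
Short position value = −(long value) = -€90.28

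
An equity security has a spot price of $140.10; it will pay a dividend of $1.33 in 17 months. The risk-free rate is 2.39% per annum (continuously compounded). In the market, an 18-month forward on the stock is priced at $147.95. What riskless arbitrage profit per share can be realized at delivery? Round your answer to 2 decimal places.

$4.07 per share

PV(dividends) I = 1.33·e^(−0.0239·17/12) = 1.2857
Fair forward F* = (S − I)·e^(rT) = (140.10 − 1.2857)·e^0.035850 = 138.8143 × 1.036500 = 143.8810
Market $147.95 > fair 143.8810: forward overpriced → cash-and-carry (borrow at r, buy the stock and collect the dividends, short the forward).
Profit at T = |F_mkt − F*| = |147.95 − 143.8810| = $4.07 per share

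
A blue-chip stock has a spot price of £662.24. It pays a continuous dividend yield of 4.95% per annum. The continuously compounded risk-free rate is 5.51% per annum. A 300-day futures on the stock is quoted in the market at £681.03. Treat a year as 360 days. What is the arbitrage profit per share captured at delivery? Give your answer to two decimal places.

Fair futures: F* = S·e^(carry·T), with carry = (r − q) = 0.0551 − 0.0495 = 0.0056
F* = 662.24 · e^(0.0056 × 300/360) = 662.24 · e^0.004667 = 662.24 × 1.004678 = £665.3380
Market £681.03 > fair £665.3380: forward overpriced → cash-and-carry (buy spot, short the forward).
At maturity, profit = |F_mkt − F*| = |681.03 − 665.3380| = £15.69 per share

£15.69 per share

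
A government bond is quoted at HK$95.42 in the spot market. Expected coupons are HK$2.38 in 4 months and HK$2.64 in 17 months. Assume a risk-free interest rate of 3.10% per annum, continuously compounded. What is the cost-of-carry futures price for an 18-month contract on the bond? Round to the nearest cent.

HK$94.85

PV(coupons) I = 2.38·e^(−0.0310·4/12) + 2.64·e^(−0.0310·17/12)
I = 2.3555 + 2.5266 = 4.8821
F = (S − I)·e^(rT) = (95.42 − 4.8821) · e^(0.0310·18/12)
= 90.5379 · e^0.046500 = 90.5379 × 1.047598 = HK$94.85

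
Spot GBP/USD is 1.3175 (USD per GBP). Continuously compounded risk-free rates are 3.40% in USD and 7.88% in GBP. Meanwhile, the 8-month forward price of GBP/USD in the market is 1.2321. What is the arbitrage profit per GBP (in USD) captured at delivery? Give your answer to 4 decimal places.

0.0466 per GBP (in USD)

Fair forward: F* = S·e^(carry·T), with carry = (r_USD − r_GBP) = 0.0340 − 0.0788 = -0.0448
F* = 1.3175 · e^(-0.0448 × 8/12) = 1.3175 · e^-0.029867 = 1.3175 × 0.970575 = 1.2787
Market 1.2321 < fair 1.2787: forward underpriced → reverse cash-and-carry (short spot, go long the forward).
At maturity, profit = |F_mkt − F*| = |1.2321 − 1.2787| = 0.0466 per GBP (in USD)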